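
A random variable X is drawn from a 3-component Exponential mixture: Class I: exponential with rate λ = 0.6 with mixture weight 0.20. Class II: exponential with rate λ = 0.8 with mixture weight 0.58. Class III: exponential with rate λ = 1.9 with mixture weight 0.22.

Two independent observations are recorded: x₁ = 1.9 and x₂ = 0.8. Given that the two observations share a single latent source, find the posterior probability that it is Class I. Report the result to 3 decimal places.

By Bayes' theorem, P(k | x) = π_k f_k(x) / Σ_j π_j f_j(x).
Since both observations come from the same component, the likelihood for component k is f_k(x₁)·f_k(x₂).
  L_I = [0.191891] × [0.37127] = 0.0712435
  L_II = [0.17497] × [0.421834] = 0.0738081
  L_III = [0.0513985] × [0.415553] = 0.0213588
Prior × likelihood for each component:
  π_I·L_I = 0.20 × 0.0712435 = 0.0142487
  π_II·L_II = 0.58 × 0.0738081 = 0.0428087
  π_III·L_III = 0.22 × 0.0213588 = 0.00469893
Normaliser: 0.0142487 + 0.0428087 + 0.00469893 = 0.0617563
So the posterior for Class I is 0.0142487 / 0.0617563 ≈ 0.231.

0.231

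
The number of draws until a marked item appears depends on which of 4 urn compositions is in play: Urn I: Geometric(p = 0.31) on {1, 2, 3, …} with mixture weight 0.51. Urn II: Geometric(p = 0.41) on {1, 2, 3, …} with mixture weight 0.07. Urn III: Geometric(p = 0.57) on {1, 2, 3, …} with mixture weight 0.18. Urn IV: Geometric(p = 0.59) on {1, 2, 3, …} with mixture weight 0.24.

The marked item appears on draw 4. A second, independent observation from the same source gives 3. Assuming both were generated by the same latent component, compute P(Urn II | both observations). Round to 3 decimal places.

0.081

Posterior ∝ prior × likelihood, so P(k | x) ∝ π_k f_k(x); normalise over all components.
Since both observations come from the same component, the likelihood for component k is f_k(x₁)·f_k(x₂).
  L_I = [0.101838] × [0.147591] = 0.0150303
  L_II = [0.0842054] × [0.142721] = 0.0120179
  L_III = [0.045319] × [0.105393] = 0.0047763
  L_IV = [0.0406634] × [0.099179] = 0.00403295
Prior × likelihood for each component:
  π_I·L_I = 0.51 × 0.0150303 = 0.00766547
  π_II·L_II = 0.07 × 0.0120179 = 0.000841251
  π_III·L_III = 0.18 × 0.0047763 = 0.000859735
  π_IV·L_IV = 0.24 × 0.00403295 = 0.000967909
Normaliser: 0.00766547 + 0.000841251 + 0.000859735 + 0.000967909 = 0.0103344
P(Urn II | data) = 0.000841251 / 0.0103344 ≈ 0.081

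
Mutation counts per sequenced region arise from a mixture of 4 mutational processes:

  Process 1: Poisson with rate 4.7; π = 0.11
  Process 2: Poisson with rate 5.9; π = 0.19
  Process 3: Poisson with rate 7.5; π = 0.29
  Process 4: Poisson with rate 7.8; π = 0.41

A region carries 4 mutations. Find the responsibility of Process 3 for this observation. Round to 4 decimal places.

0.2257

Posterior ∝ prior × likelihood, so P(k | x) ∝ w_k f_k(x); normalise over all components.
Evaluate each component's likelihood at the observed value:
  L_1 = e^(−4.7)·4.7^4/4! = 0.184925
  L_2 = e^(−5.9)·5.9^4/4! = 0.138312
  L_3 = e^(−7.5)·7.5^4/4! = 0.0729164
  L_4 = e^(−7.8)·7.8^4/4! = 0.0631932
Multiply by the mixture weights:
  w_1·L_1 = 0.11 × 0.184925 = 0.0203418
  w_2·L_2 = 0.19 × 0.138312 = 0.0262792
  w_3·L_3 = 0.29 × 0.0729164 = 0.0211458
  w_4·L_4 = 0.41 × 0.0631932 = 0.0259092
Marginal: 0.0203418 + 0.0262792 + 0.0211458 + 0.0259092 = 0.093676
Responsibility of Process 3: 0.0211458 / 0.093676 ≈ 0.2257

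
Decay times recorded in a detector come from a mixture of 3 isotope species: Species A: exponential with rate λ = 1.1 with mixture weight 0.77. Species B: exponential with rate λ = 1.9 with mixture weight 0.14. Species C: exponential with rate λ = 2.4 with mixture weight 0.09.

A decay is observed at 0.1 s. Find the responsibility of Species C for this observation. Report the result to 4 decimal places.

0.1479

P(component k | x) = π_k·f_k(x) / marginal(x), where marginal(x) = Σ_j π_j·f_j(x).
Component likelihoods at x = 0.1 s:
  L_A = 0.985418
  L_B = 1.57122
  L_C = 1.88791
Unnormalised posteriors:
  π_A·L_A = 0.77 × 0.985418 = 0.758772
  π_B·L_B = 0.14 × 1.57122 = 0.219971
  π_C·L_C = 0.09 × 1.88791 = 0.169912
Evidence: 0.758772 + 0.219971 + 0.169912 = 1.14865
P(Species C | the observation) ≈ 0.1479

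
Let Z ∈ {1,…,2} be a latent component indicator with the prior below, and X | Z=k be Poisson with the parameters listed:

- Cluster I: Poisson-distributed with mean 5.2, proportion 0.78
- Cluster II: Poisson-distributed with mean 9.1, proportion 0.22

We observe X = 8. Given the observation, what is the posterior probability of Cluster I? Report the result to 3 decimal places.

0.666

The responsibility of component k is π_k f_k(x) divided by Σ_j π_j f_j(x).
Evaluate each component's likelihood at the observed value:
  L_I = e^(−5.2)·5.2^8/8! = 0.0731434
  L_II = e^(−9.1)·9.1^8/8! = 0.130236
Prior × likelihood for each component:
  π_I·L_I = 0.78 × 0.0731434 = 0.0570518
  π_II·L_II = 0.22 × 0.130236 = 0.0286519
Normaliser: 0.0570518 + 0.0286519 = 0.0857037
P(Cluster I | 8) = 0.0570518 / 0.0857037 ≈ 0.666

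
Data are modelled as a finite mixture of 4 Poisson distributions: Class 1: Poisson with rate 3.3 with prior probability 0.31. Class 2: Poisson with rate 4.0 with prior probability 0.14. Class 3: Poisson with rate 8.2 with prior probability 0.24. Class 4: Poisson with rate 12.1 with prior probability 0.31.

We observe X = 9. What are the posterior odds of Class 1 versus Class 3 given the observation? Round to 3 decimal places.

0.048

Posterior odds = (π_i f_i(x)) / (π_j f_j(x)); the normalising sum cancels.
Poisson probabilities:
  p_1 = 0.00471727
  p_2 = 0.0132312
  p_3 = 0.126866
  p_4 = 0.0851809
Odds = (0.31/0.24) × (0.00471727/0.126866) = 1.29167 × 0.0371829 ≈ 0.048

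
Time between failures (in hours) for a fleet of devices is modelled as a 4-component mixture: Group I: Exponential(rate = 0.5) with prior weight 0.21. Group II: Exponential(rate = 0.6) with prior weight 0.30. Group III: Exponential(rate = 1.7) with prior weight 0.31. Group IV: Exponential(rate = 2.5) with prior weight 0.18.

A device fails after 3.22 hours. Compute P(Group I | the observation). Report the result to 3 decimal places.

Apply Bayes' rule: the posterior for each component is proportional to its prior times its likelihood at x.
Evaluate each component's likelihood at the observed value:
  L_I = 0.0999438
  L_II = 0.0869149
  L_III = 0.00713052
  L_IV = 0.000797755
Prior × likelihood for each component:
  π_I·L_I = 0.21 × 0.0999438 = 0.0209882
  π_II·L_II = 0.30 × 0.0869149 = 0.0260745
  π_III·L_III = 0.31 × 0.00713052 = 0.00221046
  π_IV·L_IV = 0.18 × 0.000797755 = 0.000143596
Normaliser: 0.0209882 + 0.0260745 + 0.00221046 + 0.000143596 = 0.0494167
Responsibility of Group I: 0.0209882 / 0.0494167 ≈ 0.425

0.425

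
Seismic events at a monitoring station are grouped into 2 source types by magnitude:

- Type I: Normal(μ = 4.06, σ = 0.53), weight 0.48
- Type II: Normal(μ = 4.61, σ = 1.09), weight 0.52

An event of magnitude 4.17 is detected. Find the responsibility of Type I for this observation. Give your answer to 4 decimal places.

By Bayes' theorem, P(k | x) = w_k f_k(x) / Σ_j w_j f_j(x).
Normal densities:
  L_I = (1/(0.53·√(2π)))·exp(−(4.17−4.06)²/(2·0.53²)) = 0.752721·exp(-0.02154) = 0.736683
  L_II = (1/(1.09·√(2π)))·exp(−(4.17−4.61)²/(2·1.09²)) = 0.366002·exp(-0.08147) = 0.337365
Weight by the priors:
  w_I·L_I = 0.48 × 0.736683 = 0.353608
  w_II·L_II = 0.52 × 0.337365 = 0.17543
Marginal: 0.353608 + 0.17543 = 0.529037
So the posterior for Type I is 0.353608 / 0.529037 ≈ 0.6684.

0.6684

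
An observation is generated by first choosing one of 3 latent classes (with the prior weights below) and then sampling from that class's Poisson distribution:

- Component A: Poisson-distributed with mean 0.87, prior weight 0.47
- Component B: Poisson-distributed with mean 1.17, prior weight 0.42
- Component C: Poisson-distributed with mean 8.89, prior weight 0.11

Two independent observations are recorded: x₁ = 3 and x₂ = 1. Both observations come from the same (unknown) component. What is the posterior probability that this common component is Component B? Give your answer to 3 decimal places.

The responsibility of component k is P(Z=k) f_k(x) divided by Σ_j P(Z=j) f_j(x).
Since both observations come from the same component, the likelihood for component k is f_k(x₁)·f_k(x₂).
  p_A = [e^(−0.87)·0.87^3/3! = 0.0459801] × [0.364488] = 0.0167592
  p_B = [e^(−1.17)·1.17^3/3! = 0.082848] × [0.363129] = 0.0300845
  p_C = [e^(−8.89)·8.89^3/3! = 0.0161315] × [0.00122468] = 1.9756e-05
Multiply by the mixture weights:
  P(Z=A)·p_A = 0.47 × 0.0167592 = 0.00787683
  P(Z=B)·p_B = 0.42 × 0.0300845 = 0.0126355
  P(Z=C)·p_C = 0.11 × 1.9756e-05 = 2.17316e-06
Marginal: 0.00787683 + 0.0126355 + 2.17316e-06 = 0.0205145
So the posterior for Component B is 0.0126355 / 0.0205145 ≈ 0.616.

0.616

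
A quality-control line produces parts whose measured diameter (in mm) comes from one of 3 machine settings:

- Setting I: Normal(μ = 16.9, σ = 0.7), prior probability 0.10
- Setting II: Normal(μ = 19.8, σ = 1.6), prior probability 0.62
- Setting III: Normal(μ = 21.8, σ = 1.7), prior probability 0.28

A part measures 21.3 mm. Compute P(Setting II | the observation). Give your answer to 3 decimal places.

Apply Bayes' rule: the posterior for each component is proportional to its prior times its likelihood at x.
Normal densities:
  p_I = (1/(0.7·√(2π)))·exp(−(21.3−16.9)²/(2·0.7²)) = 0.569918·exp(-19.75510) = 1.50065e-09
  p_II = (1/(1.6·√(2π)))·exp(−(21.3−19.8)²/(2·1.6²)) = 0.249339·exp(-0.43945) = 0.160671
  p_III = (1/(1.7·√(2π)))·exp(−(21.3−21.8)²/(2·1.7²)) = 0.234672·exp(-0.04325) = 0.224738
Multiply by the mixture weights:
  P(Z=I)·p_I = 0.10 × 1.50065e-09 = 1.50065e-10
  P(Z=II)·p_II = 0.62 × 0.160671 = 0.0996161
  P(Z=III)·p_III = 0.28 × 0.224738 = 0.0629267
Marginal: 1.50065e-10 + 0.0996161 + 0.0629267 = 0.162543
P(Setting II | 21.3 mm) = 0.0996161 / 0.162543 ≈ 0.613

0.613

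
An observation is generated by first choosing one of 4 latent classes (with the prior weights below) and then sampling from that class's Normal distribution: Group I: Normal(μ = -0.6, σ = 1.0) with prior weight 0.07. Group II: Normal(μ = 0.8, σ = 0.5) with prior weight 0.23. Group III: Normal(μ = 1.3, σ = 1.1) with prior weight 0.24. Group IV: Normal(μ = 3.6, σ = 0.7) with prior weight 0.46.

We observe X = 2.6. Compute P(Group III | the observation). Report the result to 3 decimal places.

0.313

By Bayes' theorem, P(k | x) = w_k f_k(x) / Σ_j w_j f_j(x).
Evaluate each component's likelihood at the observed value:
  p_I = 0.00238409
  p_II = 0.0012238
  p_III = 0.180397
  p_IV = 0.205426
Unnormalised posteriors:
  w_I·p_I = 0.07 × 0.00238409 = 0.000166886
  w_II·p_II = 0.23 × 0.0012238 = 0.000281475
  w_III·p_III = 0.24 × 0.180397 = 0.0432953
  w_IV·p_IV = 0.46 × 0.205426 = 0.0944957
Evidence: 0.000166886 + 0.000281475 + 0.0432953 + 0.0944957 = 0.138239
Responsibility of Group III: 0.0432953 / 0.138239 ≈ 0.313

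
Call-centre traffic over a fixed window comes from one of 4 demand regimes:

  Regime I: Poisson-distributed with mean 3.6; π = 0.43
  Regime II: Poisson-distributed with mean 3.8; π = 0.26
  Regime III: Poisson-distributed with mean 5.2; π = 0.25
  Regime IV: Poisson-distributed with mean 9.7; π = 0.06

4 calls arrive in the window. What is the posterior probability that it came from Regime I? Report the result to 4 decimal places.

0.4668

P(component k | x) = w_k·f_k(x) / marginal(x), where marginal(x) = Σ_j w_j·f_j(x).
Component likelihoods at x = 4 calls:
  f_I = e^(−3.6)·3.6^4/4! = 0.191222
  f_II = e^(−3.8)·3.8^4/4! = 0.194359
  f_III = e^(−5.2)·5.2^4/4! = 0.168063
  f_IV = e^(−9.7)·9.7^4/4! = 0.0226058
Multiply by the mixture weights:
  w_I·f_I = 0.43 × 0.191222 = 0.0822256
  w_II·f_II = 0.26 × 0.194359 = 0.0505333
  w_III·f_III = 0.25 × 0.168063 = 0.0420156
  w_IV·f_IV = 0.06 × 0.0226058 = 0.00135635
Sum: 0.0822256 + 0.0505333 + 0.0420156 + 0.00135635 = 0.176131
P(Regime I | 4 calls) = 0.0822256 / 0.176131 ≈ 0.4668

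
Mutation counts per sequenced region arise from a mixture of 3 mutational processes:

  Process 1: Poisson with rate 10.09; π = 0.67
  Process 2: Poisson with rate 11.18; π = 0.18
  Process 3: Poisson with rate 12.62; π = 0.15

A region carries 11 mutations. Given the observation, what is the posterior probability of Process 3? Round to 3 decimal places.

0.140

Apply Bayes' rule: the posterior for each component is proportional to its prior times its likelihood at x.
Evaluate each component's likelihood at the observed value:
  f_1 = 0.114714
  f_2 = 0.119204
  f_3 = 0.107078
Unnormalised posteriors:
  w_1·f_1 = 0.67 × 0.114714 = 0.0768583
  w_2·f_2 = 0.18 × 0.119204 = 0.0214568
  w_3·f_3 = 0.15 × 0.107078 = 0.0160617
Evidence: 0.0768583 + 0.0214568 + 0.0160617 = 0.114377
So the posterior for Process 3 is 0.0160617 / 0.114377 ≈ 0.140.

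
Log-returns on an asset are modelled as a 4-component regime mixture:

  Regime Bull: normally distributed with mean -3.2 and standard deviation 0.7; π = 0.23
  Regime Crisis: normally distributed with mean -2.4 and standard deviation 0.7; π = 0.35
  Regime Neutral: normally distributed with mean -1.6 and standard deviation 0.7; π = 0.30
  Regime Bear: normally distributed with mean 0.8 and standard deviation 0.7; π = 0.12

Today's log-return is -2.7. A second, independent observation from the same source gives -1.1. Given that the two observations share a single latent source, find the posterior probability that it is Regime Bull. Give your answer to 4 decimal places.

0.0156

Posterior ∝ prior × likelihood, so P(k | x) ∝ π_k f_k(x); normalise over all components.
Since both observations come from the same component, the likelihood for component k is f_k(x₁)·f_k(x₂).
  L_Bull = [(1/(0.7·√(2π)))·exp(−(-2.7−-3.2)²/(2·0.7²)) = 0.569918·exp(-0.25510) = 0.441593] × [0.00633121] = 0.00279582
  L_Crisis = [(1/(0.7·√(2π)))·exp(−(-2.7−-2.4)²/(2·0.7²)) = 0.569918·exp(-0.09184) = 0.51991] × [0.101596] = 0.0528206
  L_Neutral = [(1/(0.7·√(2π)))·exp(−(-2.7−-1.6)²/(2·0.7²)) = 0.569918·exp(-1.23469) = 0.165803] × [0.441593] = 0.0732173
  L_Bear = [(1/(0.7·√(2π)))·exp(−(-2.7−0.8)²/(2·0.7²)) = 0.569918·exp(-12.50000) = 2.12389e-06] × [0.0143223] = 3.04189e-08
Weight by the priors:
  π_Bull·L_Bull = 0.23 × 0.00279582 = 0.000643039
  π_Crisis·L_Crisis = 0.35 × 0.0528206 = 0.0184872
  π_Neutral·L_Neutral = 0.30 × 0.0732173 = 0.0219652
  π_Bear·L_Bear = 0.12 × 3.04189e-08 = 3.65027e-09
Evidence: 0.000643039 + 0.0184872 + 0.0219652 + 3.65027e-09 = 0.0410955
So the posterior for Regime Bull is 0.000643039 / 0.0410955 ≈ 0.0156.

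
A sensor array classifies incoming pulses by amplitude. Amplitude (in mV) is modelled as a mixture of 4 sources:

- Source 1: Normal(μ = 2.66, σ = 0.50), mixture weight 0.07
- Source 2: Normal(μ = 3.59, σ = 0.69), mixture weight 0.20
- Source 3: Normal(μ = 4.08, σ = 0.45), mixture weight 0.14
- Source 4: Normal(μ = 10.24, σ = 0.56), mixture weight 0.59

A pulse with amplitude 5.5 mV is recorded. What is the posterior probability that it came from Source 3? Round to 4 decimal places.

0.2541

By Bayes' theorem, P(k | x) = w_k f_k(x) / Σ_j w_j f_j(x).
Component likelihoods at x = 5.5 mV:
  f_1 = (1/(0.50·√(2π)))·exp(−(5.5−2.66)²/(2·0.50²)) = 0.797885·exp(-16.13120) = 7.87497e-08
  f_2 = (1/(0.69·√(2π)))·exp(−(5.5−3.59)²/(2·0.69²)) = 0.578177·exp(-3.83123) = 0.0125365
  f_3 = (1/(0.45·√(2π)))·exp(−(5.5−4.08)²/(2·0.45²)) = 0.886538·exp(-4.97877) = 0.00610165
  f_4 = (1/(0.56·√(2π)))·exp(−(5.5−10.24)²/(2·0.56²)) = 0.712397·exp(-35.82207) = 1.97422e-16
Multiply by the mixture weights:
  w_1·f_1 = 0.07 × 7.87497e-08 = 5.51248e-09
  w_2·f_2 = 0.20 × 0.0125365 = 0.00250731
  w_3·f_3 = 0.14 × 0.00610165 = 0.000854231
  w_4·f_4 = 0.59 × 1.97422e-16 = 1.16479e-16
Sum: 5.51248e-09 + 0.00250731 + 0.000854231 + 1.16479e-16 = 0.00336154
So the posterior for Source 3 is 0.000854231 / 0.00336154 ≈ 0.2541.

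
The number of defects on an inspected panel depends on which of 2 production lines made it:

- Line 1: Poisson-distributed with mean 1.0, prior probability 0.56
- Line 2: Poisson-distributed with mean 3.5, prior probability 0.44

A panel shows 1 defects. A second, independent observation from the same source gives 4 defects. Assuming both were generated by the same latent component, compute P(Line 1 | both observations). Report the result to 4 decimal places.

0.2645

Apply Bayes' rule: the posterior for each component is proportional to its prior times its likelihood at x.
Since both observations come from the same component, the likelihood for component k is f_k(x₁)·f_k(x₂).
  f_1 = [0.367879] × [0.0153283] = 0.00563897
  f_2 = [0.105691] × [0.188812] = 0.0199557
Prior × likelihood for each component:
  π_1·f_1 = 0.56 × 0.00563897 = 0.00315782
  π_2·f_2 = 0.44 × 0.0199557 = 0.00878052
Normaliser: 0.00315782 + 0.00878052 = 0.0119383
Responsibility of Line 1: 0.00315782 / 0.0119383 ≈ 0.2645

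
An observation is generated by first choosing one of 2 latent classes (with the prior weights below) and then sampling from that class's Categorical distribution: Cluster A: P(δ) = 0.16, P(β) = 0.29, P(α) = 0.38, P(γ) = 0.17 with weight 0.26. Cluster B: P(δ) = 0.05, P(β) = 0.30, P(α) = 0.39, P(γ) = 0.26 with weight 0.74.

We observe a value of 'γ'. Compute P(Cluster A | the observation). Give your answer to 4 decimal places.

0.1868

Apply Bayes' rule: the posterior for each component is proportional to its prior times its likelihood at x.
Categorical probabilities:
  L_A = P(γ | comp) = 0.17
  L_B = P(γ | comp) = 0.26
Multiply by the mixture weights:
  π_A·L_A = 0.26 × 0.17 = 0.0442
  π_B·L_B = 0.74 × 0.26 = 0.1924
Marginal: 0.0442 + 0.1924 = 0.2366
Responsibility of Cluster A: 0.0442 / 0.2366 ≈ 0.1868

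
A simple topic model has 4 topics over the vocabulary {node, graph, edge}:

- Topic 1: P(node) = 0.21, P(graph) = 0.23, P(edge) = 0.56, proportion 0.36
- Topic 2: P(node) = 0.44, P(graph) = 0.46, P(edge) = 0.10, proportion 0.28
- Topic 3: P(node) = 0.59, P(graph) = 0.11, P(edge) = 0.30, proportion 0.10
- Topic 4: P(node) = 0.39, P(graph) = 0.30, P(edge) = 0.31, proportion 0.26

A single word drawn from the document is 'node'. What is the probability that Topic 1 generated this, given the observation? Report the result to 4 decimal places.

By Bayes' theorem, P(k | x) = π_k f_k(x) / Σ_j π_j f_j(x).
Categorical probabilities:
  p_1 = P(node | comp) = 0.21
  p_2 = P(node | comp) = 0.44
  p_3 = P(node | comp) = 0.59
  p_4 = P(node | comp) = 0.39
Prior × likelihood for each component:
  π_1·p_1 = 0.36 × 0.21 = 0.0756
  π_2·p_2 = 0.28 × 0.44 = 0.1232
  π_3·p_3 = 0.10 × 0.59 = 0.059
  π_4·p_4 = 0.26 × 0.39 = 0.1014
Marginal: 0.0756 + 0.1232 + 0.059 + 0.1014 = 0.3592
So the posterior for Topic 1 is 0.0756 / 0.3592 ≈ 0.2105.

0.2105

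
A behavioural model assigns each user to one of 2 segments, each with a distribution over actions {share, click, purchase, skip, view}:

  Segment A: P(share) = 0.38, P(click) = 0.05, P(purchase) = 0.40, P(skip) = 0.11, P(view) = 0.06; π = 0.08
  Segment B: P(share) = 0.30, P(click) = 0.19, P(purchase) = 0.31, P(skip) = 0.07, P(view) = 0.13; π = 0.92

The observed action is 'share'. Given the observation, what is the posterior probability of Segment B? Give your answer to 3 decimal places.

Posterior ∝ prior × likelihood, so P(k | x) ∝ π_k f_k(x); normalise over all components.
Component likelihoods at x = 'share':
  f_A = 0.38
  f_B = 0.3
Prior × likelihood for each component:
  π_A·f_A = 0.08 × 0.38 = 0.0304
  π_B·f_B = 0.92 × 0.3 = 0.276
Marginal: 0.0304 + 0.276 = 0.3064
P(Segment B | 'share') ≈ 0.901

0.901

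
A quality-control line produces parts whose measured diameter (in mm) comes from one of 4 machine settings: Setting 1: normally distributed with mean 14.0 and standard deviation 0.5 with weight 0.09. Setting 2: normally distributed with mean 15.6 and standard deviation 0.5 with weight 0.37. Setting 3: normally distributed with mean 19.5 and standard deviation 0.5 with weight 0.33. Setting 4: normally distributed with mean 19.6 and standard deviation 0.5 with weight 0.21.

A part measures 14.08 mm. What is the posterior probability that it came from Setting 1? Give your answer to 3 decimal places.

0.961

P(component k | x) = P(Z=k)·f_k(x) / marginal(x), where marginal(x) = Σ_j P(Z=j)·f_j(x).
Evaluate each component's likelihood at the observed value:
  L_1 = (1/(0.5·√(2π)))·exp(−(14.08−14.0)²/(2·0.5²)) = 0.797885·exp(-0.01280) = 0.787737
  L_2 = (1/(0.5·√(2π)))·exp(−(14.08−15.6)²/(2·0.5²)) = 0.797885·exp(-4.62080) = 0.00785511
  L_3 = (1/(0.5·√(2π)))·exp(−(14.08−19.5)²/(2·0.5²)) = 0.797885·exp(-58.75280) = 2.43177e-26
  L_4 = (1/(0.5·√(2π)))·exp(−(14.08−19.6)²/(2·0.5²)) = 0.797885·exp(-60.94080) = 2.72701e-27
Unnormalised posteriors:
  P(Z=1)·L_1 = 0.09 × 0.787737 = 0.0708963
  P(Z=2)·L_2 = 0.37 × 0.00785511 = 0.00290639
  P(Z=3)·L_3 = 0.33 × 2.43177e-26 = 8.02485e-27
  P(Z=4)·L_4 = 0.21 × 2.72701e-27 = 5.72672e-28
Marginal: 0.0708963 + 0.00290639 + 8.02485e-27 + 5.72672e-28 = 0.0738027
So the posterior for Setting 1 is 0.0708963 / 0.0738027 ≈ 0.961.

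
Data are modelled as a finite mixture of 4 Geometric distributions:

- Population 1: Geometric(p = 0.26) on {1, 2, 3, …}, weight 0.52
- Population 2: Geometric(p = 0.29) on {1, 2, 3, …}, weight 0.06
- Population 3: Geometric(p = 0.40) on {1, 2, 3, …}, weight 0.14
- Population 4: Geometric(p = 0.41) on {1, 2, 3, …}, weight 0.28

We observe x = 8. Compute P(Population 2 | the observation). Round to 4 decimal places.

0.0705

Posterior ∝ prior × likelihood, so P(k | x) ∝ P(Z=k) f_k(x); normalise over all components.
Evaluate each component's likelihood at the observed value:
  f_1 = 0.26·(1−0.26)^7 = 0.26·0.121513 = 0.0315933
  f_2 = 0.29·(1−0.29)^7 = 0.29·0.0909512 = 0.0263758
  f_3 = 0.40·(1−0.40)^7 = 0.40·0.0279936 = 0.0111974
  f_4 = 0.41·(1−0.41)^7 = 0.41·0.0248865 = 0.0102035
Prior × likelihood for each component:
  P(Z=1)·f_1 = 0.52 × 0.0315933 = 0.0164285
  P(Z=2)·f_2 = 0.06 × 0.0263758 = 0.00158255
  P(Z=3)·f_3 = 0.14 × 0.0111974 = 0.00156764
  P(Z=4)·f_4 = 0.28 × 0.0102035 = 0.00285697
Denominator: 0.0164285 + 0.00158255 + 0.00156764 + 0.00285697 = 0.0224357
P(Population 2 | the observation) = 0.00158255 / 0.0224357 ≈ 0.0705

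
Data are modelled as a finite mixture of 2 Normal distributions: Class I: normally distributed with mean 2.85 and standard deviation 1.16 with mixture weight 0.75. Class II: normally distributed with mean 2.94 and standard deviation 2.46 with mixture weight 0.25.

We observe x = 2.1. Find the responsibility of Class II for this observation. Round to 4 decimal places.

Apply Bayes' rule: the posterior for each component is proportional to its prior times its likelihood at x.
Evaluate each component's likelihood at the observed value:
  L_I = (1/(1.16·√(2π)))·exp(−(2.1−2.85)²/(2·1.16²)) = 0.343916·exp(-0.20901) = 0.279048
  L_II = (1/(2.46·√(2π)))·exp(−(2.1−2.94)²/(2·2.46²)) = 0.162172·exp(-0.05830) = 0.152988
Weight by the priors:
  w_I·L_I = 0.75 × 0.279048 = 0.209286
  w_II·L_II = 0.25 × 0.152988 = 0.0382469
Sum: 0.209286 + 0.0382469 = 0.247533
Responsibility of Class II: 0.0382469 / 0.247533 ≈ 0.1545

0.1545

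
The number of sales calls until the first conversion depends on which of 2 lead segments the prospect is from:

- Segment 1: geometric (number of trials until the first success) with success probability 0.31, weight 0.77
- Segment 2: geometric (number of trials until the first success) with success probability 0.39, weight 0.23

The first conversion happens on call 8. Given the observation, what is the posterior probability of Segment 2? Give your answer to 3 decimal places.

P(component k | x) = π_k·f_k(x) / marginal(x), where marginal(x) = Σ_j π_j·f_j(x).
Geometric probabilities:
  f_1 = 0.31·(1−0.31)^7 = 0.31·0.0744635 = 0.0230837
  f_2 = 0.39·(1−0.39)^7 = 0.39·0.0314274 = 0.0122567
Unnormalised posteriors:
  π_1·f_1 = 0.77 × 0.0230837 = 0.0177744
  π_2·f_2 = 0.23 × 0.0122567 = 0.00281904
Marginal: 0.0177744 + 0.00281904 = 0.0205935
So the posterior for Segment 2 is 0.00281904 / 0.0205935 ≈ 0.137.

0.137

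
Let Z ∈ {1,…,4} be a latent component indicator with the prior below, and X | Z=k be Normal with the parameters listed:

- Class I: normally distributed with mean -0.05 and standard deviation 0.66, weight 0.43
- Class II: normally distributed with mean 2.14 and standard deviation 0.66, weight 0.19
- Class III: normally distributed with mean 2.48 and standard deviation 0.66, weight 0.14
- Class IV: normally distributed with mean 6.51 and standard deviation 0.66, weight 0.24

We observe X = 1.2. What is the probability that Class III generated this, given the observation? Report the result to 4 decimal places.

0.1319

P(component k | x) = π_k·f_k(x) / marginal(x), where marginal(x) = Σ_j π_j·f_j(x).
Normal densities:
  p_I = (1/(0.66·√(2π)))·exp(−(1.2−-0.05)²/(2·0.66²)) = 0.604458·exp(-1.79350) = 0.100567
  p_II = (1/(0.66·√(2π)))·exp(−(1.2−2.14)²/(2·0.66²)) = 0.604458·exp(-1.01423) = 0.219225
  p_III = (1/(0.66·√(2π)))·exp(−(1.2−2.48)²/(2·0.66²)) = 0.604458·exp(-1.88062) = 0.0921767
  p_IV = (1/(0.66·√(2π)))·exp(−(1.2−6.51)²/(2·0.66²)) = 0.604458·exp(-32.36467) = 5.3158e-15
Unnormalised posteriors:
  π_I·p_I = 0.43 × 0.100567 = 0.043244
  π_II·p_II = 0.19 × 0.219225 = 0.0416528
  π_III·p_III = 0.14 × 0.0921767 = 0.0129047
  π_IV·p_IV = 0.24 × 5.3158e-15 = 1.27579e-15
Normaliser: 0.043244 + 0.0416528 + 0.0129047 + 1.27579e-15 = 0.0978015
P(Class III | 1.2) = 0.0129047 / 0.0978015 ≈ 0.1319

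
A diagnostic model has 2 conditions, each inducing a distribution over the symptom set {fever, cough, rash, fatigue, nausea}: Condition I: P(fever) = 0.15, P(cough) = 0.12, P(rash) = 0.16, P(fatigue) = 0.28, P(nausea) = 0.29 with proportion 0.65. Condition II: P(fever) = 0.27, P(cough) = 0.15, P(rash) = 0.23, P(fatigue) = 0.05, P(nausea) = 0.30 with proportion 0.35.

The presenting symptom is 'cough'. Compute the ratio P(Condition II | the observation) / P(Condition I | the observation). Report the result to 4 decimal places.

Only the two components matter; the odds are (π_i f_i(x)) / (π_j f_j(x)).
Component likelihoods at x = 'cough':
  p_I = P(cough | comp) = 0.12
  p_II = P(cough | comp) = 0.15
Odds = (0.35/0.65) × (0.15/0.12) = 0.538462 × 1.25 ≈ 0.6731

0.6731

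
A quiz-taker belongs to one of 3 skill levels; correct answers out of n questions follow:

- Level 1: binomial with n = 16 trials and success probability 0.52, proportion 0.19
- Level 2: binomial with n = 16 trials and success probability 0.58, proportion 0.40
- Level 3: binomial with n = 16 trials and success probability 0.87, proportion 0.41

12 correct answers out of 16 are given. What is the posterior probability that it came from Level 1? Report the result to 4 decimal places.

0.0896

P(component k | x) = w_k·f_k(x) / marginal(x), where marginal(x) = Σ_j w_j·f_j(x).
Binomial probabilities:
  f_1 = C(16,12)·0.52^12·0.48^4 = 1820·0.000390877·0.0530842 = 0.0377639
  f_2 = C(16,12)·0.58^12·0.42^4 = 1820·0.00144923·0.031117 = 0.0820738
  f_3 = C(16,12)·0.87^12·0.13^4 = 1820·0.188032·0.00028561 = 0.0977408
Prior × likelihood for each component:
  w_1·f_1 = 0.19 × 0.0377639 = 0.00717513
  w_2·f_2 = 0.40 × 0.0820738 = 0.0328295
  w_3·f_3 = 0.41 × 0.0977408 = 0.0400737
Normaliser: 0.00717513 + 0.0328295 + 0.0400737 = 0.0800784
P(Level 1 | 12 correct answers out of 16) ≈ 0.0896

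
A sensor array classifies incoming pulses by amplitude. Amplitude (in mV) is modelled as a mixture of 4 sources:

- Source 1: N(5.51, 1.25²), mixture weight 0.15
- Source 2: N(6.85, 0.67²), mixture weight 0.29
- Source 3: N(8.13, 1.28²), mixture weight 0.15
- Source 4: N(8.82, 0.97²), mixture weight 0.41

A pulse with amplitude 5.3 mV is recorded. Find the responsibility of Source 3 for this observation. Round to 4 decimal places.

0.0640

By Bayes' theorem, P(k | x) = π_k f_k(x) / Σ_j π_j f_j(x).
Normal densities:
  L_1 = (1/(1.25·√(2π)))·exp(−(5.3−5.51)²/(2·1.25²)) = 0.319154·exp(-0.01411) = 0.314682
  L_2 = (1/(0.67·√(2π)))·exp(−(5.3−6.85)²/(2·0.67²)) = 0.595436·exp(-2.67599) = 0.0409892
  L_3 = (1/(1.28·√(2π)))·exp(−(5.3−8.13)²/(2·1.28²)) = 0.311674·exp(-2.44412) = 0.027054
  L_4 = (1/(0.97·√(2π)))·exp(−(5.3−8.82)²/(2·0.97²)) = 0.411281·exp(-6.58433) = 0.000568327
Prior × likelihood for each component:
  π_1·L_1 = 0.15 × 0.314682 = 0.0472022
  π_2·L_2 = 0.29 × 0.0409892 = 0.0118869
  π_3·L_3 = 0.15 × 0.027054 = 0.0040581
  π_4·L_4 = 0.41 × 0.000568327 = 0.000233014
Sum: 0.0472022 + 0.0118869 + 0.0040581 + 0.000233014 = 0.0633802
P(Source 3 | the observation) ≈ 0.0640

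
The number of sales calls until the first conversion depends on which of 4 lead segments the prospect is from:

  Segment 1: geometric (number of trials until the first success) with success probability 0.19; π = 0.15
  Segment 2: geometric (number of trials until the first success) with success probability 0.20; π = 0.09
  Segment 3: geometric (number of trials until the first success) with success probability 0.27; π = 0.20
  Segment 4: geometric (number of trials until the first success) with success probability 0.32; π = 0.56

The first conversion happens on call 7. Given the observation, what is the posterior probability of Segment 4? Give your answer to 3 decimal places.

0.458

The responsibility of component k is w_k f_k(x) divided by Σ_j w_j f_j(x).
Evaluate each component's likelihood at the observed value:
  p_1 = 0.19·(1−0.19)^6 = 0.19·0.28243 = 0.0536616
  p_2 = 0.20·(1−0.20)^6 = 0.20·0.262144 = 0.0524288
  p_3 = 0.27·(1−0.27)^6 = 0.27·0.151334 = 0.0408602
  p_4 = 0.32·(1−0.32)^6 = 0.32·0.0988675 = 0.0316376
Prior × likelihood for each component:
  w_1·p_1 = 0.15 × 0.0536616 = 0.00804924
  w_2·p_2 = 0.09 × 0.0524288 = 0.00471859
  w_3·p_3 = 0.20 × 0.0408602 = 0.00817205
  w_4·p_4 = 0.56 × 0.0316376 = 0.0177171
Evidence: 0.00804924 + 0.00471859 + 0.00817205 + 0.0177171 = 0.0386569
So the posterior for Segment 4 is 0.0177171 / 0.0386569 ≈ 0.458.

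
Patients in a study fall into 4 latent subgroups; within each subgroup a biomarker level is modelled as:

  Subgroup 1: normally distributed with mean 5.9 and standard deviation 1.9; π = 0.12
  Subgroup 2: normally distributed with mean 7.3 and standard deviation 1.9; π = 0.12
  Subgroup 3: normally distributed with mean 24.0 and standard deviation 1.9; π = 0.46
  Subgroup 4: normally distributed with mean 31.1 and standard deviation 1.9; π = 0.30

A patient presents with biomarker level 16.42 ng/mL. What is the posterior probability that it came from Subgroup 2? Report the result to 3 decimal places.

0.007

The responsibility of component k is w_k f_k(x) divided by Σ_j w_j f_j(x).
Component likelihoods at x = 16.42 ng/mL:
  p_1 = (1/(1.9·√(2π)))·exp(−(16.42−5.9)²/(2·1.9²)) = 0.209970·exp(-15.32831) = 4.62547e-08
  p_2 = (1/(1.9·√(2π)))·exp(−(16.42−7.3)²/(2·1.9²)) = 0.209970·exp(-11.52000) = 2.08489e-06
  p_3 = (1/(1.9·√(2π)))·exp(−(16.42−24.0)²/(2·1.9²)) = 0.209970·exp(-7.95795) = 7.3462e-05
  p_4 = (1/(1.9·√(2π)))·exp(−(16.42−31.1)²/(2·1.9²)) = 0.209970·exp(-29.84798) = 2.28741e-14
Prior × likelihood for each component:
  w_1·p_1 = 0.12 × 4.62547e-08 = 5.55056e-09
  w_2·p_2 = 0.12 × 2.08489e-06 = 2.50187e-07
  w_3·p_3 = 0.46 × 7.3462e-05 = 3.37925e-05
  w_4·p_4 = 0.30 × 2.28741e-14 = 6.86224e-15
Denominator: 5.55056e-09 + 2.50187e-07 + 3.37925e-05 + 6.86224e-15 = 3.40482e-05
P(Subgroup 2 | x) ≈ 0.007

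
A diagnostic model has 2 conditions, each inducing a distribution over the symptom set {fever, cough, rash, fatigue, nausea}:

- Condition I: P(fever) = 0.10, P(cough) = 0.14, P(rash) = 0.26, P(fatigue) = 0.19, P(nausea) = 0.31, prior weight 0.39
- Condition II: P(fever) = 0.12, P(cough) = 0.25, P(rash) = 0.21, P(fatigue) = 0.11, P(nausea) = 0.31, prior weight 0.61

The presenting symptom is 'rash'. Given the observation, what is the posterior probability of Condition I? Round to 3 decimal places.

0.442

Posterior ∝ prior × likelihood, so P(k | x) ∝ P(Z=k) f_k(x); normalise over all components.
Evaluate each component's likelihood at the observed value:
  L_I = P(rash | comp) = 0.26
  L_II = P(rash | comp) = 0.21
Prior × likelihood for each component:
  P(Z=I)·L_I = 0.39 × 0.26 = 0.1014
  P(Z=II)·L_II = 0.61 × 0.21 = 0.1281
Sum: 0.1014 + 0.1281 = 0.2295
P(Condition I | the observation) = 0.1014 / 0.2295 ≈ 0.442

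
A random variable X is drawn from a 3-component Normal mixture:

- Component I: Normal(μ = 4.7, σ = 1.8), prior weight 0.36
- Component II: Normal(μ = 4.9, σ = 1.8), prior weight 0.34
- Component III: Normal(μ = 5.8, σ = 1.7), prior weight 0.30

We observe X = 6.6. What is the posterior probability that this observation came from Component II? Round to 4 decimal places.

The responsibility of component k is P(Z=k) f_k(x) divided by Σ_j P(Z=j) f_j(x).
Component likelihoods at x = 6.6:
  p_I = (1/(1.8·√(2π)))·exp(−(6.6−4.7)²/(2·1.8²)) = 0.221635·exp(-0.55710) = 0.126968
  p_II = (1/(1.8·√(2π)))·exp(−(6.6−4.9)²/(2·1.8²)) = 0.221635·exp(-0.44599) = 0.141889
  p_III = (1/(1.7·√(2π)))·exp(−(6.6−5.8)²/(2·1.7²)) = 0.234672·exp(-0.11073) = 0.210074
Weight by the priors:
  P(Z=I)·p_I = 0.36 × 0.126968 = 0.0457083
  P(Z=II)·p_II = 0.34 × 0.141889 = 0.0482421
  P(Z=III)·p_III = 0.30 × 0.210074 = 0.0630223
Normaliser: 0.0457083 + 0.0482421 + 0.0630223 = 0.156973
So the posterior for Component II is 0.0482421 / 0.156973 ≈ 0.3073.

0.3073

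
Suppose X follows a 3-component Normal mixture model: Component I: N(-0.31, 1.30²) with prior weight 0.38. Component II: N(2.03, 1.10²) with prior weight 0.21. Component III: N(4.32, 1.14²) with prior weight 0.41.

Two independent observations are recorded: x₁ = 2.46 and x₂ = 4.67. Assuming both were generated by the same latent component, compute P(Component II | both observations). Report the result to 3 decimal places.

0.102

Posterior ∝ prior × likelihood, so P(k | x) ∝ w_k f_k(x); normalise over all components.
Since both observations come from the same component, the likelihood for component k is f_k(x₁)·f_k(x₂).
  p_I = [0.0317015] × [0.000199699] = 6.33076e-06
  p_II = [0.335997] × [0.0203587] = 0.00684045
  p_III = [0.0924588] × [0.333839] = 0.0308664
Weight by the priors:
  w_I·p_I = 0.38 × 6.33076e-06 = 2.40569e-06
  w_II·p_II = 0.21 × 0.00684045 = 0.00143649
  w_III·p_III = 0.41 × 0.0308664 = 0.0126552
Marginal: 2.40569e-06 + 0.00143649 + 0.0126552 = 0.0140941
So the posterior for Component II is 0.00143649 / 0.0140941 ≈ 0.102.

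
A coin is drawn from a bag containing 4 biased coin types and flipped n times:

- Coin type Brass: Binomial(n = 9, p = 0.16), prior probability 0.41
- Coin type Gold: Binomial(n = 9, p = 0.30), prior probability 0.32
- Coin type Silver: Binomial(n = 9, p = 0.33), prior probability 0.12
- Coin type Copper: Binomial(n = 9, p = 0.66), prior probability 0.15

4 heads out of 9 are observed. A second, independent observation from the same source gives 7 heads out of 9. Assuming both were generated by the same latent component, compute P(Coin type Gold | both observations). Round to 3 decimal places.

0.052

Posterior ∝ prior × likelihood, so P(k | x) ∝ π_k f_k(x); normalise over all components.
Since both observations come from the same component, the likelihood for component k is f_k(x₁)·f_k(x₂).
  L_Brass = [0.034534] × [6.81869e-05] = 2.35477e-06
  L_Gold = [0.171532] × [0.00385787] = 0.000661749
  L_Silver = [0.201744] × [0.00688731] = 0.00138947
  L_Copper = [0.108628] × [0.227022] = 0.0246609
Unnormalised posteriors:
  π_Brass·L_Brass = 0.41 × 2.35477e-06 = 9.65454e-07
  π_Gold·L_Gold = 0.32 × 0.000661749 = 0.00021176
  π_Silver·L_Silver = 0.12 × 0.00138947 = 0.000166737
  π_Copper·L_Copper = 0.15 × 0.0246609 = 0.00369913
Denominator: 9.65454e-07 + 0.00021176 + 0.000166737 + 0.00369913 = 0.0040786
P(Coin type Gold | x) = 0.00021176 / 0.0040786 ≈ 0.052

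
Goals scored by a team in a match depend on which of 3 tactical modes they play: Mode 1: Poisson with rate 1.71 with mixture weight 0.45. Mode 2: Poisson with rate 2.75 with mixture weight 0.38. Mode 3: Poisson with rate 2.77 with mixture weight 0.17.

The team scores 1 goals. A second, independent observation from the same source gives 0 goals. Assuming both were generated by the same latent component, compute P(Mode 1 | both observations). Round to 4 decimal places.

0.8044

Posterior ∝ prior × likelihood, so P(k | x) ∝ π_k f_k(x); normalise over all components.
Since both observations come from the same component, the likelihood for component k is f_k(x₁)·f_k(x₂).
  p_1 = [0.309281] × [0.180866] = 0.0559383
  p_2 = [0.175802] × [0.0639279] = 0.0112386
  p_3 = [0.173574] × [0.062662] = 0.0108765
Prior × likelihood for each component:
  π_1·p_1 = 0.45 × 0.0559383 = 0.0251722
  π_2·p_2 = 0.38 × 0.0112386 = 0.00427068
  π_3·p_3 = 0.17 × 0.0108765 = 0.001849
Denominator: 0.0251722 + 0.00427068 + 0.001849 = 0.0312919
P(Mode 1 | x) ≈ 0.8044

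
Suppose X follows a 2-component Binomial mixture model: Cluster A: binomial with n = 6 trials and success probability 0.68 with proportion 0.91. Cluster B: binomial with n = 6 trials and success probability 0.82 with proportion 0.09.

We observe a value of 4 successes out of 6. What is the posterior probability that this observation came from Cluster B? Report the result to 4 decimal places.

0.0621

P(component k | x) = w_k·f_k(x) / marginal(x), where marginal(x) = Σ_j w_j·f_j(x).
Component likelihoods at x = 4 successes out of 6:
  p_A = 0.328418
  p_B = 0.219731
Unnormalised posteriors:
  w_A·p_A = 0.91 × 0.328418 = 0.29886
  w_B·p_B = 0.09 × 0.219731 = 0.0197758
Denominator: 0.29886 + 0.0197758 = 0.318636
P(Cluster B | x) = 0.0197758 / 0.318636 ≈ 0.0621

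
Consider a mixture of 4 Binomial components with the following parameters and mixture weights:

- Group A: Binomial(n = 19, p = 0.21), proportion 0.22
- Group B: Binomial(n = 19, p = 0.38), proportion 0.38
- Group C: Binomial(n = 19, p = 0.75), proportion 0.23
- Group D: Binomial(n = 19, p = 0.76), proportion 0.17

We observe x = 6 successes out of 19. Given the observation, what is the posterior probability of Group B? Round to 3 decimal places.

0.722

P(component k | x) = P(Z=k)·f_k(x) / marginal(x), where marginal(x) = Σ_j P(Z=j)·f_j(x).
Evaluate each component's likelihood at the observed value:
  f_A = C(19,6)·0.21^6·0.79^13 = 27132·8.57661e-05·0.0466823 = 0.10863
  f_B = C(19,6)·0.38^6·0.62^13 = 27132·0.00301094·0.00200029 = 0.163409
  f_C = C(19,6)·0.75^6·0.25^13 = 27132·0.177979·1.49012e-08 = 7.19564e-05
  f_D = C(19,6)·0.76^6·0.24^13 = 27132·0.1927·8.76488e-09 = 4.58257e-05
Weight by the priors:
  P(Z=A)·f_A = 0.22 × 0.10863 = 0.0238986
  P(Z=B)·f_B = 0.38 × 0.163409 = 0.0620953
  P(Z=C)·f_C = 0.23 × 7.19564e-05 = 1.655e-05
  P(Z=D)·f_D = 0.17 × 4.58257e-05 = 7.79038e-06
Marginal: 0.0238986 + 0.0620953 + 1.655e-05 + 7.79038e-06 = 0.0860183
So the posterior for Group B is 0.0620953 / 0.0860183 ≈ 0.722.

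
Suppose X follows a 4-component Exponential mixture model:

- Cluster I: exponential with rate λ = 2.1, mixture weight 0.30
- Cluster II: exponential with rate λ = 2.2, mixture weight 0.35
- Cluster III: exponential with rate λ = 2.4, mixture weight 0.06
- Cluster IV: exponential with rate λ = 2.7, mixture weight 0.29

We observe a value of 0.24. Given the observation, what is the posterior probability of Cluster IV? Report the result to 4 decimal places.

Posterior ∝ prior × likelihood, so P(k | x) ∝ π_k f_k(x); normalise over all components.
Exponential densities:
  L_I = 1.26863
  L_II = 1.29752
  L_III = 1.34914
  L_IV = 1.41235
Unnormalised posteriors:
  π_I·L_I = 0.30 × 1.26863 = 0.380589
  π_II·L_II = 0.35 × 1.29752 = 0.454133
  π_III·L_III = 0.06 × 1.34914 = 0.0809485
  π_IV·L_IV = 0.29 × 1.41235 = 0.40958
Normaliser: 0.380589 + 0.454133 + 0.0809485 + 0.40958 = 1.32525
P(Cluster IV | x) = 0.40958 / 1.32525 ≈ 0.3091

0.3091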